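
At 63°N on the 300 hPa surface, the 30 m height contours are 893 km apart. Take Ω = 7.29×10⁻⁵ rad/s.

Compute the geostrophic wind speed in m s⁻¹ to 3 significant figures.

Coriolis parameter at 63°N:
f = 2Ω sin φ = 2 × 7.29×10⁻⁵ × sin 63° = 1.30×10⁻⁴ s⁻¹
Height gradient: |∂Z/∂n| = 30 m / 893000 m = 3.36×10⁻⁵
On a pressure surface, geostrophic balance gives V_g = (g/f)|∂Z/∂n|:
V_g = 9.81 × 3.36×10⁻⁵ / 1.30×10⁻⁴ = 2.54 m/s

2.54 m s⁻¹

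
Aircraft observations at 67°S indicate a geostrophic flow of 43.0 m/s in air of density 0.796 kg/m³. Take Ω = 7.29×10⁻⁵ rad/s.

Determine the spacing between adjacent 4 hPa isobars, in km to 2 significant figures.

87 km

Coriolis parameter at 67°S:
f = 2Ω sin φ = 2 × 7.29×10⁻⁵ × sin 67° = 1.34×10⁻⁴ s⁻¹
Geostrophic balance rearranged: |∂P/∂n| = f ρ V_g
|∂P/∂n| = 1.34×10⁻⁴ × 0.796 × 43.0 = 4.59×10⁻³ Pa/m
Isobar spacing: Δn = ΔP/|∂P/∂n| = 400 Pa / 4.59×10⁻³ Pa/m = 87075 m ≈ 87 km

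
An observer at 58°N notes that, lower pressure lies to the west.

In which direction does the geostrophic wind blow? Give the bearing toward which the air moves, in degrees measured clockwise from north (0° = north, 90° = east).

000°

The pressure-gradient force points toward the west (bearing 270°).
Geostrophic balance: in the Northern Hemisphere the Coriolis force deflects motion to the right, so the geostrophic wind blows 90° to the right of the pressure-gradient force (low pressure on the left).
Rotating 270° by 90° clockwise gives 000° — the wind blows toward the north.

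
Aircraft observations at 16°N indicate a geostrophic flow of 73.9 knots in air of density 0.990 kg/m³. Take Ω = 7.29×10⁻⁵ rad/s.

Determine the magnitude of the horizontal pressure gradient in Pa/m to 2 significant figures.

1.5×10⁻³ Pa/m

Coriolis parameter at 16°N:
f = 2Ω sin φ = 2 × 7.29×10⁻⁵ × sin 16° = 4.02×10⁻⁵ s⁻¹
Wind speed in SI: 73.9 knots = 38.0 m/s
Geostrophic balance rearranged: |∂P/∂n| = f ρ V_g
|∂P/∂n| = 4.02×10⁻⁵ × 0.990 × 38.0 = 1.51×10⁻³ Pa/m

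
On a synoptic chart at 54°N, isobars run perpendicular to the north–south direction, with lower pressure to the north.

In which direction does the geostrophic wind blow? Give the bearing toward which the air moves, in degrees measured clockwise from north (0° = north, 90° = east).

090°

The pressure-gradient force points toward the north (bearing 000°).
Geostrophic balance: in the Northern Hemisphere the Coriolis force deflects motion to the right, so the geostrophic wind blows 90° to the right of the pressure-gradient force (low pressure on the left).
Rotating 000° by 90° clockwise gives 090° — the wind blows toward the east.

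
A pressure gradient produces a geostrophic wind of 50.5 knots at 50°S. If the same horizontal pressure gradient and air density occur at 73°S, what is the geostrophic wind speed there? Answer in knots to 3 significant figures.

40.5 knots

With the same pressure gradient and density, V_g ∝ 1/f ∝ 1/sin φ.
V₂ = V₁ · sin φ₁ / sin φ₂ = 50.5 × sin 50° / sin 73°
V₂ = 50.5 × 0.7660/0.9563 = 40.5 knots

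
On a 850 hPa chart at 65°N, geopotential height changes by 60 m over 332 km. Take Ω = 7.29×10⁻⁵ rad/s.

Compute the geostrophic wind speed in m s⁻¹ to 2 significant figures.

13 m s⁻¹

Coriolis parameter at 65°N:
f = 2Ω sin φ = 2 × 7.29×10⁻⁵ × sin 65° = 1.32×10⁻⁴ s⁻¹
Height gradient: |∂Z/∂n| = 60 m / 332000 m = 1.81×10⁻⁴
On a pressure surface, geostrophic balance gives V_g = (g/f)|∂Z/∂n|:
V_g = 9.81 × 1.81×10⁻⁴ / 1.32×10⁻⁴ = 13.4 m/s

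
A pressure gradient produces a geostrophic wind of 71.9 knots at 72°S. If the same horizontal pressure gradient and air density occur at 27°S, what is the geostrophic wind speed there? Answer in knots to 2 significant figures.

With the same pressure gradient and density, V_g ∝ 1/f ∝ 1/sin φ.
V₂ = V₁ · sin φ₁ / sin φ₂ = 71.9 × sin 72° / sin 27°
V₂ = 71.9 × 0.9511/0.4540 = 150 knots

150 knots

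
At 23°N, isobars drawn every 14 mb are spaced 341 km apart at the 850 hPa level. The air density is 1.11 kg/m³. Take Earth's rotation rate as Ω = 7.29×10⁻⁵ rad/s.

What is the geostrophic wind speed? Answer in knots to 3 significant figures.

Coriolis parameter at 23°N:
f = 2Ω sin φ = 2 × 7.29×10⁻⁵ × sin 23° = 5.70×10⁻⁵ s⁻¹
Pressure gradient: |∂P/∂n| = 1400 Pa / 341000 m = 4.11×10⁻³ Pa/m
Geostrophic balance (pressure-gradient force = Coriolis force):
V_g = (1/(fρ)) |∂P/∂n| = 4.11×10⁻³ / (5.70×10⁻⁵ × 1.11) = 64.9 m/s
Converting: 64.9 m/s × 1.944 = 126 knots

126 knots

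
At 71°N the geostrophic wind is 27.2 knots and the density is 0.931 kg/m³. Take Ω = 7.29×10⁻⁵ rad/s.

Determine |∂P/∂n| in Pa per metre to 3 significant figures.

Coriolis parameter at 71°N:
f = 2Ω sin φ = 2 × 7.29×10⁻⁵ × sin 71° = 1.38×10⁻⁴ s⁻¹
Wind speed in SI: 27.2 knots = 14.0 m/s
Geostrophic balance rearranged: |∂P/∂n| = f ρ V_g
|∂P/∂n| = 1.38×10⁻⁴ × 0.931 × 14.0 = 1.80×10⁻³ Pa/m

1.80×10⁻³ Pa/m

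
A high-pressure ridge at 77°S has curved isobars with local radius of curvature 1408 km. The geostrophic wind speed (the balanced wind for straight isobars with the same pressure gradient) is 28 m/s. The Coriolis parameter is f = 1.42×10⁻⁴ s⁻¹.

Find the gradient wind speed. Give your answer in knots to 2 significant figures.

65 knots

Around a high, pressure-gradient force acts outward with centrifugal, so Coriolis balances both:
fV = (1/ρ)|∂P/∂n| + V²/R  →  V² − fR·V + fR·V_g = 0
With fR = 1.42×10⁻⁴ × 1408×10³ m = 200 m/s:
V = [fR − √((fR)² − 4 fR V_g)]/2 = [200 − √(200² − 4×200×28)]/2 = 33.7 m/s
Supergeostrophic (V > V_g = 28 m/s), as expected around a high.
Converting: 33.7 m/s × 1.944 = 65 knots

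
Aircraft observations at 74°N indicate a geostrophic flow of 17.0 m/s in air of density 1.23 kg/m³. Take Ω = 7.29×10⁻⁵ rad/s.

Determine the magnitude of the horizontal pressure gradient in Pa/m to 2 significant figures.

2.9×10⁻³ Pa/m

Coriolis parameter at 74°N:
f = 2Ω sin φ = 2 × 7.29×10⁻⁵ × sin 74° = 1.40×10⁻⁴ s⁻¹
Geostrophic balance rearranged: |∂P/∂n| = f ρ V_g
|∂P/∂n| = 1.40×10⁻⁴ × 1.23 × 17.0 = 2.93×10⁻³ Pa/m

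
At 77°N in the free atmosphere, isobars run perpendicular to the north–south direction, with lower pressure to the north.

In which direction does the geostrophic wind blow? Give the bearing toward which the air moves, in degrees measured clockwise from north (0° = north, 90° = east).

The pressure-gradient force points toward the north (bearing 000°).
Geostrophic balance: in the Northern Hemisphere the Coriolis force deflects motion to the right, so the geostrophic wind blows 90° to the right of the pressure-gradient force (low pressure on the left).
Rotating 000° by 90° clockwise gives 090° — the wind blows toward the east.

090°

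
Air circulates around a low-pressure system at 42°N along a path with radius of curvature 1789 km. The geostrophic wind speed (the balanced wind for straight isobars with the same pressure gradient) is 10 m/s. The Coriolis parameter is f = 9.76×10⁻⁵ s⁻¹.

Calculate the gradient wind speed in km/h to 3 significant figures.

34.1 km/h

Around a low, centrifugal force acts outward with Coriolis, so pressure-gradient force balances both:
(1/ρ)|∂P/∂n| = fV + V²/R  →  V² + fR·V − fR·V_g = 0
With fR = 9.76×10⁻⁵ × 1789×10³ m = 175 m/s:
V = [−fR + √((fR)² + 4 fR V_g)]/2 = [−175 + √(175² + 4×175×10)]/2 = 9.48 m/s
Subgeostrophic (V < V_g = 10 m/s), as expected around a low.
Converting: 9.48 m/s × 3.6 = 34.1 km/h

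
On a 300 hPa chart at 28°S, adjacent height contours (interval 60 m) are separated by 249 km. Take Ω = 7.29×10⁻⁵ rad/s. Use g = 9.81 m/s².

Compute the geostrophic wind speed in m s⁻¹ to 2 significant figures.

Coriolis parameter at 28°S:
f = 2Ω sin φ = 2 × 7.29×10⁻⁵ × sin 28° = 6.84×10⁻⁵ s⁻¹
Height gradient: |∂Z/∂n| = 60 m / 249000 m = 2.41×10⁻⁴
On a pressure surface, geostrophic balance gives V_g = (g/f)|∂Z/∂n|:
V_g = 9.81 × 2.41×10⁻⁴ / 6.84×10⁻⁵ = 34.5 m/s

35 m s⁻¹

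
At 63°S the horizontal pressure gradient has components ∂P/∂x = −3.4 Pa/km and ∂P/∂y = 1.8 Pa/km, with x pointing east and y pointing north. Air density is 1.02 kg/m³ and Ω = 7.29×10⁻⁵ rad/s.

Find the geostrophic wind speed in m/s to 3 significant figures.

29.0 m/s

Coriolis parameter at 63°S:
f = 2Ω sin φ = 2 × 7.29×10⁻⁵ × sin 63° = 1.30×10⁻⁴ s⁻¹
In the Southern Hemisphere f is negative: f = −1.30×10⁻⁴ s⁻¹.
Component geostrophic relations (x east, y north):
u_g = −(1/(fρ)) ∂P/∂y,  v_g = (1/(fρ)) ∂P/∂x
u_g = −(1.8×10⁻³)/(−1.30×10⁻⁴ × 1.02) = 13.6 m/s;  v_g = (−3.4×10⁻³)/(−1.30×10⁻⁴ × 1.02) = 25.7 m/s
|V_g| = √(u_g² + v_g²) = 29.0 m/s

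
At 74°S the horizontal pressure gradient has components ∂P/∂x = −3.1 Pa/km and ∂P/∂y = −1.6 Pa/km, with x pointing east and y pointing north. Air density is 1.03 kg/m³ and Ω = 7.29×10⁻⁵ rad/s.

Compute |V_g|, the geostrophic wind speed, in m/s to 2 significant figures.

24 m/s

Coriolis parameter at 74°S:
f = 2Ω sin φ = 2 × 7.29×10⁻⁵ × sin 74° = 1.40×10⁻⁴ s⁻¹
In the Southern Hemisphere f is negative: f = −1.40×10⁻⁴ s⁻¹.
Component geostrophic relations (x east, y north):
u_g = −(1/(fρ)) ∂P/∂y,  v_g = (1/(fρ)) ∂P/∂x
u_g = −(−1.6×10⁻³)/(−1.40×10⁻⁴ × 1.03) = −11.1 m/s;  v_g = (−3.1×10⁻³)/(−1.40×10⁻⁴ × 1.03) = 21.5 m/s
|V_g| = √(u_g² + v_g²) = 24.2 m/s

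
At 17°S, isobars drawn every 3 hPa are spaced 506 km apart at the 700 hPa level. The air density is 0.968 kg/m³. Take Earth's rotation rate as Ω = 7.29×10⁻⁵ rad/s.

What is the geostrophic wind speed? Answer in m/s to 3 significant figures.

14.4 m/s

Coriolis parameter at 17°S:
f = 2Ω sin φ = 2 × 7.29×10⁻⁵ × sin 17° = 4.26×10⁻⁵ s⁻¹
Pressure gradient: |∂P/∂n| = 300 Pa / 506000 m = 5.93×10⁻⁴ Pa/m
Geostrophic balance (pressure-gradient force = Coriolis force):
V_g = (1/(fρ)) |∂P/∂n| = 5.93×10⁻⁴ / (4.26×10⁻⁵ × 0.968) = 14.4 m/s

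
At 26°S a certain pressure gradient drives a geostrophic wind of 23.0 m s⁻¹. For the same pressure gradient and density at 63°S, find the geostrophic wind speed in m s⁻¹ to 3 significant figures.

With the same pressure gradient and density, V_g ∝ 1/f ∝ 1/sin φ.
V₂ = V₁ · sin φ₁ / sin φ₂ = 23.0 × sin 26° / sin 63°
V₂ = 23.0 × 0.4384/0.8910 = 11.3 m s⁻¹

11.3 m s⁻¹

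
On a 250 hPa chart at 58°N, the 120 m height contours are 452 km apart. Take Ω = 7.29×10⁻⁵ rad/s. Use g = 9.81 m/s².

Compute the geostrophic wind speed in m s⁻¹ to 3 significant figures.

21.1 m s⁻¹

Coriolis parameter at 58°N:
f = 2Ω sin φ = 2 × 7.29×10⁻⁵ × sin 58° = 1.24×10⁻⁴ s⁻¹
Height gradient: |∂Z/∂n| = 120 m / 452000 m = 2.65×10⁻⁴
On a pressure surface, geostrophic balance gives V_g = (g/f)|∂Z/∂n|:
V_g = 9.81 × 2.65×10⁻⁴ / 1.24×10⁻⁴ = 21.1 m/s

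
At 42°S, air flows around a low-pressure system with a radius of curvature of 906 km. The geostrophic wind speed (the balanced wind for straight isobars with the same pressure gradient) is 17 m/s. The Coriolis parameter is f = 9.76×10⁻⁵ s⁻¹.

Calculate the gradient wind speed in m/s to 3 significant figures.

14.6 m/s

Around a low, centrifugal force acts outward with Coriolis, so pressure-gradient force balances both:
(1/ρ)|∂P/∂n| = fV + V²/R  →  V² + fR·V − fR·V_g = 0
With fR = 9.76×10⁻⁵ × 906×10³ m = 88.4 m/s:
V = [−fR + √((fR)² + 4 fR V_g)]/2 = [−88.4 + √(88.4² + 4×88.4×17)]/2 = 14.6 m/s
Subgeostrophic (V < V_g = 17 m/s), as expected around a low.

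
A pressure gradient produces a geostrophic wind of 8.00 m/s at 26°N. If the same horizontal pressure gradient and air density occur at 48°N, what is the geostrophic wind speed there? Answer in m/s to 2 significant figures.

With the same pressure gradient and density, V_g ∝ 1/f ∝ 1/sin φ.
V₂ = V₁ · sin φ₁ / sin φ₂ = 8.00 × sin 26° / sin 48°
V₂ = 8.00 × 0.4384/0.7431 = 4.7 m/s

4.7 m/s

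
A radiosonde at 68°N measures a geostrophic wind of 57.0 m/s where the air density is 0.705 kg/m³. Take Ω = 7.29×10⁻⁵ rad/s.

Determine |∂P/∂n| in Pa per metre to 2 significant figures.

5.4×10⁻³ Pa/m

Coriolis parameter at 68°N:
f = 2Ω sin φ = 2 × 7.29×10⁻⁵ × sin 68° = 1.35×10⁻⁴ s⁻¹
Geostrophic balance rearranged: |∂P/∂n| = f ρ V_g
|∂P/∂n| = 1.35×10⁻⁴ × 0.705 × 57.0 = 5.43×10⁻³ Pa/m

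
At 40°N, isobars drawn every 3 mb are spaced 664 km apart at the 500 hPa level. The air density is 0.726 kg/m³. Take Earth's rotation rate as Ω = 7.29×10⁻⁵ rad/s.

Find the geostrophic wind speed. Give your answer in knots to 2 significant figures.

13 knots

Coriolis parameter at 40°N:
f = 2Ω sin φ = 2 × 7.29×10⁻⁵ × sin 40° = 9.37×10⁻⁵ s⁻¹
Pressure gradient: |∂P/∂n| = 300 Pa / 664000 m = 4.52×10⁻⁴ Pa/m
Geostrophic balance (pressure-gradient force = Coriolis force):
V_g = (1/(fρ)) |∂P/∂n| = 4.52×10⁻⁴ / (9.37×10⁻⁵ × 0.726) = 6.64 m/s
Converting: 6.64 m/s × 1.944 = 13 knots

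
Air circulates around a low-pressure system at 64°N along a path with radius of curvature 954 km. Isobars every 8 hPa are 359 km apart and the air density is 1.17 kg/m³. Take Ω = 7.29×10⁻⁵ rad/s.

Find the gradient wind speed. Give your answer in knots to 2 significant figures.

26 knots

Coriolis parameter at 64°N:
f = 2Ω sin φ = 2 × 7.29×10⁻⁵ × sin 64° = 1.31×10⁻⁴ s⁻¹
Pressure gradient: |∂P/∂n| = 800 Pa / 359000 m = 2.23×10⁻³ Pa/m
Geostrophic speed: V_g = |∂P/∂n|/(fρ) = 2.23×10⁻³/(1.31×10⁻⁴ × 1.17) = 14.5 m/s
Around a low, centrifugal force acts outward with Coriolis, so pressure-gradient force balances both:
(1/ρ)|∂P/∂n| = fV + V²/R  →  V² + fR·V − fR·V_g = 0
With fR = 1.31×10⁻⁴ × 954×10³ m = 125 m/s:
V = [−fR + √((fR)² + 4 fR V_g)]/2 = [−125 + √(125² + 4×125×14.5)]/2 = 13.2 m/s
Subgeostrophic (V < V_g = 14.5 m/s), as expected around a low.
Converting: 13.2 m/s × 1.944 = 26 knots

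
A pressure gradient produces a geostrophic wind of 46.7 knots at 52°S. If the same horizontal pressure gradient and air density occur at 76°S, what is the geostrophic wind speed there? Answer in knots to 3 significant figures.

37.9 knots

With the same pressure gradient and density, V_g ∝ 1/f ∝ 1/sin φ.
V₂ = V₁ · sin φ₁ / sin φ₂ = 46.7 × sin 52° / sin 76°
V₂ = 46.7 × 0.7880/0.9703 = 37.9 knots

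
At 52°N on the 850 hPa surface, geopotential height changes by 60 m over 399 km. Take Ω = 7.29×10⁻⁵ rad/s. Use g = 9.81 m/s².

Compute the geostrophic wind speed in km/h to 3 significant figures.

46.2 km/h

Coriolis parameter at 52°N:
f = 2Ω sin φ = 2 × 7.29×10⁻⁵ × sin 52° = 1.15×10⁻⁴ s⁻¹
Height gradient: |∂Z/∂n| = 60 m / 399000 m = 1.50×10⁻⁴
On a pressure surface, geostrophic balance gives V_g = (g/f)|∂Z/∂n|:
V_g = 9.81 × 1.50×10⁻⁴ / 1.15×10⁻⁴ = 12.8 m/s
Converting: 12.8 m/s × 3.6 = 46.2 km/h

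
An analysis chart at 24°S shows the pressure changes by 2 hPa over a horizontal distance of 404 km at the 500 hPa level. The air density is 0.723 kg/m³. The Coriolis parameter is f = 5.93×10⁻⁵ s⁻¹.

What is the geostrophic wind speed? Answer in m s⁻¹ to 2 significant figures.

Pressure gradient: |∂P/∂n| = 200 Pa / 404000 m = 4.95×10⁻⁴ Pa/m
Geostrophic balance (pressure-gradient force = Coriolis force):
V_g = (1/(fρ)) |∂P/∂n| = 4.95×10⁻⁴ / (5.93×10⁻⁵ × 0.723) = 11.5 m/s

12 m s⁻¹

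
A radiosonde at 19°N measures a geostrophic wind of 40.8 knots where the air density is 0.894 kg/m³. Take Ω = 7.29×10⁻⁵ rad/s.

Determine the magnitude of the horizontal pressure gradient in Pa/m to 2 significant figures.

8.9×10⁻⁴ Pa/m

Coriolis parameter at 19°N:
f = 2Ω sin φ = 2 × 7.29×10⁻⁵ × sin 19° = 4.75×10⁻⁵ s⁻¹
Wind speed in SI: 40.8 knots = 21.0 m/s
Geostrophic balance rearranged: |∂P/∂n| = f ρ V_g
|∂P/∂n| = 4.75×10⁻⁵ × 0.894 × 21.0 = 8.91×10⁻⁴ Pa/m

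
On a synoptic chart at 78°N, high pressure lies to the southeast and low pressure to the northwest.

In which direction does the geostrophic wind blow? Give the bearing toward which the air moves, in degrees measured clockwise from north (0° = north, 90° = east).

The pressure-gradient force points toward the northwest (bearing 315°).
Geostrophic balance: in the Northern Hemisphere the Coriolis force deflects motion to the right, so the geostrophic wind blows 90° to the right of the pressure-gradient force (low pressure on the left).
Rotating 315° by 90° clockwise gives 045° — the wind blows toward the northeast.

045°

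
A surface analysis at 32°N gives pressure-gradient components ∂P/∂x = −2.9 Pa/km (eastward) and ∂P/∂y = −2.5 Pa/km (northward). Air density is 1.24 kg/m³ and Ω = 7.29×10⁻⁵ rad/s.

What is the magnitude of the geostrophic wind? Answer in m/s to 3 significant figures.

40.0 m/s

Coriolis parameter at 32°N:
f = 2Ω sin φ = 2 × 7.29×10⁻⁵ × sin 32° = 7.73×10⁻⁵ s⁻¹
Component geostrophic relations (x east, y north):
u_g = −(1/(fρ)) ∂P/∂y,  v_g = (1/(fρ)) ∂P/∂x
u_g = −(−2.5×10⁻³)/(7.73×10⁻⁵ × 1.24) = 26.1 m/s;  v_g = (−2.9×10⁻³)/(7.73×10⁻⁵ × 1.24) = −30.3 m/s
|V_g| = √(u_g² + v_g²) = 40.0 m/s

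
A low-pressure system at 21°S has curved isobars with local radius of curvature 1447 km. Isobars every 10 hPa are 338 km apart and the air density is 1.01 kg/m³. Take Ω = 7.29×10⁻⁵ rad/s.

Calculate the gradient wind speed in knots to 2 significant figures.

73 knots

Coriolis parameter at 21°S:
f = 2Ω sin φ = 2 × 7.29×10⁻⁵ × sin 21° = 5.23×10⁻⁵ s⁻¹
Pressure gradient: |∂P/∂n| = 1000 Pa / 338000 m = 2.96×10⁻³ Pa/m
Geostrophic speed: V_g = |∂P/∂n|/(fρ) = 2.96×10⁻³/(5.23×10⁻⁵ × 1.01) = 56.1 m/s
Around a low, centrifugal force acts outward with Coriolis, so pressure-gradient force balances both:
(1/ρ)|∂P/∂n| = fV + V²/R  →  V² + fR·V − fR·V_g = 0
With fR = 5.23×10⁻⁵ × 1447×10³ m = 75.6 m/s:
V = [−fR + √((fR)² + 4 fR V_g)]/2 = [−75.6 + √(75.6² + 4×75.6×56.1)]/2 = 37.5 m/s
Subgeostrophic (V < V_g = 56.1 m/s), as expected around a low.
Converting: 37.5 m/s × 1.944 = 73 knots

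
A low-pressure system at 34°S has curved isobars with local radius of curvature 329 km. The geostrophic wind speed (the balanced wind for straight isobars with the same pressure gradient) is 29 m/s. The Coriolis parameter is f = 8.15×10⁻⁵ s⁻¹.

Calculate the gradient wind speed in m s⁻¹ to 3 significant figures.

Around a low, centrifugal force acts outward with Coriolis, so pressure-gradient force balances both:
(1/ρ)|∂P/∂n| = fV + V²/R  →  V² + fR·V − fR·V_g = 0
With fR = 8.15×10⁻⁵ × 329×10³ m = 26.8 m/s:
V = [−fR + √((fR)² + 4 fR V_g)]/2 = [−26.8 + √(26.8² + 4×26.8×29)]/2 = 17.5 m/s
Subgeostrophic (V < V_g = 29 m/s), as expected around a low.

17.5 m s⁻¹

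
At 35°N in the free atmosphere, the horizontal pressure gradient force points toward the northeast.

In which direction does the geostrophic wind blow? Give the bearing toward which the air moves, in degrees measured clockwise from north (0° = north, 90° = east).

135°

The pressure-gradient force points toward the northeast (bearing 045°).
Geostrophic balance: in the Northern Hemisphere the Coriolis force deflects motion to the right, so the geostrophic wind blows 90° to the right of the pressure-gradient force (low pressure on the left).
Rotating 045° by 90° clockwise gives 135° — the wind blows toward the southeast.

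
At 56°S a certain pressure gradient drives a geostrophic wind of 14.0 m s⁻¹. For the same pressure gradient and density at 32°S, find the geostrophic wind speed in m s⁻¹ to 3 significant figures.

21.9 m s⁻¹

With the same pressure gradient and density, V_g ∝ 1/f ∝ 1/sin φ.
V₂ = V₁ · sin φ₁ / sin φ₂ = 14.0 × sin 56° / sin 32°
V₂ = 14.0 × 0.8290/0.5299 = 21.9 m s⁻¹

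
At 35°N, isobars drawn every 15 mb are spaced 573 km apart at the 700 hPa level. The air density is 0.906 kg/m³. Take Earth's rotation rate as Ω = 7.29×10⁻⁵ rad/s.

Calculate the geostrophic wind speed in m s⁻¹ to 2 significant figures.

35 m s⁻¹

Coriolis parameter at 35°N:
f = 2Ω sin φ = 2 × 7.29×10⁻⁵ × sin 35° = 8.36×10⁻⁵ s⁻¹
Pressure gradient: |∂P/∂n| = 1500 Pa / 573000 m = 2.62×10⁻³ Pa/m
Geostrophic balance (pressure-gradient force = Coriolis force):
V_g = (1/(fρ)) |∂P/∂n| = 2.62×10⁻³ / (8.36×10⁻⁵ × 0.906) = 34.6 m/s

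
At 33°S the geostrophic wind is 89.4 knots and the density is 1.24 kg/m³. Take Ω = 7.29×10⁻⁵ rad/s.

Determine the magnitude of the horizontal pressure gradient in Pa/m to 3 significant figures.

4.53×10⁻³ Pa/m

Coriolis parameter at 33°S:
f = 2Ω sin φ = 2 × 7.29×10⁻⁵ × sin 33° = 7.94×10⁻⁵ s⁻¹
Wind speed in SI: 89.4 knots = 46.0 m/s
Geostrophic balance rearranged: |∂P/∂n| = f ρ V_g
|∂P/∂n| = 7.94×10⁻⁵ × 1.24 × 46.0 = 4.53×10⁻³ Pa/m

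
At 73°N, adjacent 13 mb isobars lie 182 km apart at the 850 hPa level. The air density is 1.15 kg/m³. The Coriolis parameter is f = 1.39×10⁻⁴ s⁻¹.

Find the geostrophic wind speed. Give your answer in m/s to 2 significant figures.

Pressure gradient: |∂P/∂n| = 1300 Pa / 182000 m = 7.14×10⁻³ Pa/m
Geostrophic balance (pressure-gradient force = Coriolis force):
V_g = (1/(fρ)) |∂P/∂n| = 7.14×10⁻³ / (1.39×10⁻⁴ × 1.15) = 44.7 m/s

45 m/s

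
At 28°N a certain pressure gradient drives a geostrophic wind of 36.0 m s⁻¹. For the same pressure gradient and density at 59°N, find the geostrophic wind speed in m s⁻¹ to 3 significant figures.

19.7 m s⁻¹

With the same pressure gradient and density, V_g ∝ 1/f ∝ 1/sin φ.
V₂ = V₁ · sin φ₁ / sin φ₂ = 36.0 × sin 28° / sin 59°
V₂ = 36.0 × 0.4695/0.8572 = 19.7 m s⁻¹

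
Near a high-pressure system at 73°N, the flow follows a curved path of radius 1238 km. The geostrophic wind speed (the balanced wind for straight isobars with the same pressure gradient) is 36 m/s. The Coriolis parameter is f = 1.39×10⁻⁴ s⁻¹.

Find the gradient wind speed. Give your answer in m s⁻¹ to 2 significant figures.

51 m s⁻¹

Around a high, pressure-gradient force acts outward with centrifugal, so Coriolis balances both:
fV = (1/ρ)|∂P/∂n| + V²/R  →  V² − fR·V + fR·V_g = 0
With fR = 1.39×10⁻⁴ × 1238×10³ m = 172 m/s:
V = [fR − √((fR)² − 4 fR V_g)]/2 = [172 − √(172² − 4×172×36)]/2 = 51.3 m/s
Supergeostrophic (V > V_g = 36 m/s), as expected around a high.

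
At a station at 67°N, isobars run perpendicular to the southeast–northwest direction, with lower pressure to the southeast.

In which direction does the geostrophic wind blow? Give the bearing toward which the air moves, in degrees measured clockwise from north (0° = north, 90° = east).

The pressure-gradient force points toward the southeast (bearing 135°).
Geostrophic balance: in the Northern Hemisphere the Coriolis force deflects motion to the right, so the geostrophic wind blows 90° to the right of the pressure-gradient force (low pressure on the left).
Rotating 135° by 90° clockwise gives 225° — the wind blows toward the southwest.

225°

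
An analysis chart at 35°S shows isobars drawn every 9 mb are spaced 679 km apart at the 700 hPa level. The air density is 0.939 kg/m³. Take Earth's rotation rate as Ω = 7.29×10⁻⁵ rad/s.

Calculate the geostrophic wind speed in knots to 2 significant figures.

Coriolis parameter at 35°S:
f = 2Ω sin φ = 2 × 7.29×10⁻⁵ × sin 35° = 8.36×10⁻⁵ s⁻¹
Pressure gradient: |∂P/∂n| = 900 Pa / 679000 m = 1.33×10⁻³ Pa/m
Geostrophic balance (pressure-gradient force = Coriolis force):
V_g = (1/(fρ)) |∂P/∂n| = 1.33×10⁻³ / (8.36×10⁻⁵ × 0.939) = 16.9 m/s
Converting: 16.9 m/s × 1.944 = 33 knots

33 knots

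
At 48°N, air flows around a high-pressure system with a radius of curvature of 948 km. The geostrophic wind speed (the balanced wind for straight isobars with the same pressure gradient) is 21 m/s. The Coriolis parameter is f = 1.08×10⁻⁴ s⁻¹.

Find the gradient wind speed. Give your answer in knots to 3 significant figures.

Around a high, pressure-gradient force acts outward with centrifugal, so Coriolis balances both:
fV = (1/ρ)|∂P/∂n| + V²/R  →  V² − fR·V + fR·V_g = 0
With fR = 1.08×10⁻⁴ × 948×10³ m = 102 m/s:
V = [fR − √((fR)² − 4 fR V_g)]/2 = [102 − √(102² − 4×102×21)]/2 = 29.5 m/s
Supergeostrophic (V > V_g = 21 m/s), as expected around a high.
Converting: 29.5 m/s × 1.944 = 57.3 knots

57.3 knots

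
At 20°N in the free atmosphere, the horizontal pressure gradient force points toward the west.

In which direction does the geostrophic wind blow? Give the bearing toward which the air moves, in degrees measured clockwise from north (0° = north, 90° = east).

000°

The pressure-gradient force points toward the west (bearing 270°).
Geostrophic balance: in the Northern Hemisphere the Coriolis force deflects motion to the right, so the geostrophic wind blows 90° to the right of the pressure-gradient force (low pressure on the left).
Rotating 270° by 90° clockwise gives 000° — the wind blows toward the north.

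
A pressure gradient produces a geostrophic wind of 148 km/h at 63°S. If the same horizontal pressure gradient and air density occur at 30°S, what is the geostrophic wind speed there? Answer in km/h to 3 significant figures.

264 km/h

With the same pressure gradient and density, V_g ∝ 1/f ∝ 1/sin φ.
V₂ = V₁ · sin φ₁ / sin φ₂ = 148 × sin 63° / sin 30°
V₂ = 148 × 0.8910/0.5000 = 264 km/h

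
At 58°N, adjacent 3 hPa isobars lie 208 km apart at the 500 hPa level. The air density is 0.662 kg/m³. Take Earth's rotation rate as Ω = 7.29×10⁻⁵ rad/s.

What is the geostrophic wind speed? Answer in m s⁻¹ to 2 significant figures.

Coriolis parameter at 58°N:
f = 2Ω sin φ = 2 × 7.29×10⁻⁵ × sin 58° = 1.24×10⁻⁴ s⁻¹
Pressure gradient: |∂P/∂n| = 300 Pa / 208000 m = 1.44×10⁻³ Pa/m
Geostrophic balance (pressure-gradient force = Coriolis force):
V_g = (1/(fρ)) |∂P/∂n| = 1.44×10⁻³ / (1.24×10⁻⁴ × 0.662) = 17.6 m/s

18 m s⁻¹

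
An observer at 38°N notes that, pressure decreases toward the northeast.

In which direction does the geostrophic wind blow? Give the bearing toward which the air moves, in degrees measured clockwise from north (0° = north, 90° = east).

135°

The pressure-gradient force points toward the northeast (bearing 045°).
Geostrophic balance: in the Northern Hemisphere the Coriolis force deflects motion to the right, so the geostrophic wind blows 90° to the right of the pressure-gradient force (low pressure on the left).
Rotating 045° by 90° clockwise gives 135° — the wind blows toward the southeast.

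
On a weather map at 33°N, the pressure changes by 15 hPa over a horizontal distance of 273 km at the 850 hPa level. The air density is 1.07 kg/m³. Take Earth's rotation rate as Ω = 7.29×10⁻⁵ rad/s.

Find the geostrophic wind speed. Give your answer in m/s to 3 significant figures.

64.7 m/s

Coriolis parameter at 33°N:
f = 2Ω sin φ = 2 × 7.29×10⁻⁵ × sin 33° = 7.94×10⁻⁵ s⁻¹
Pressure gradient: |∂P/∂n| = 1500 Pa / 273000 m = 5.49×10⁻³ Pa/m
Geostrophic balance (pressure-gradient force = Coriolis force):
V_g = (1/(fρ)) |∂P/∂n| = 5.49×10⁻³ / (7.94×10⁻⁵ × 1.07) = 64.7 m/s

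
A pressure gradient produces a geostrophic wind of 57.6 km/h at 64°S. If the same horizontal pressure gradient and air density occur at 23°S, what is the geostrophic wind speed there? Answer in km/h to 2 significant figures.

With the same pressure gradient and density, V_g ∝ 1/f ∝ 1/sin φ.
V₂ = V₁ · sin φ₁ / sin φ₂ = 57.6 × sin 64° / sin 23°
V₂ = 57.6 × 0.8988/0.3907 = 130 km/h

130 km/h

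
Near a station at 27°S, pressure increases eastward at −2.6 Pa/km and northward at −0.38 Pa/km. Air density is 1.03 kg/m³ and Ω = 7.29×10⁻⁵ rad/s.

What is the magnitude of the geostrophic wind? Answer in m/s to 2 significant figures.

Coriolis parameter at 27°S:
f = 2Ω sin φ = 2 × 7.29×10⁻⁵ × sin 27° = 6.62×10⁻⁵ s⁻¹
In the Southern Hemisphere f is negative: f = −6.62×10⁻⁵ s⁻¹.
Component geostrophic relations (x east, y north):
u_g = −(1/(fρ)) ∂P/∂y,  v_g = (1/(fρ)) ∂P/∂x
u_g = −(−0.38×10⁻³)/(−6.62×10⁻⁵ × 1.03) = −5.57 m/s;  v_g = (−2.6×10⁻³)/(−6.62×10⁻⁵ × 1.03) = 38.1 m/s
|V_g| = √(u_g² + v_g²) = 38.5 m/s

39 m/s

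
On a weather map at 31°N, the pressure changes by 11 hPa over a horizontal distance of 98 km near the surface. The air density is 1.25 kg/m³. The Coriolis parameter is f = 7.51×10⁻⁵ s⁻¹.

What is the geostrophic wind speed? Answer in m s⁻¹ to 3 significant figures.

Pressure gradient: |∂P/∂n| = 1100 Pa / 98000 m = 1.12×10⁻² Pa/m
Geostrophic balance (pressure-gradient force = Coriolis force):
V_g = (1/(fρ)) |∂P/∂n| = 1.12×10⁻² / (7.51×10⁻⁵ × 1.25) = 120 m/s

120 m s⁻¹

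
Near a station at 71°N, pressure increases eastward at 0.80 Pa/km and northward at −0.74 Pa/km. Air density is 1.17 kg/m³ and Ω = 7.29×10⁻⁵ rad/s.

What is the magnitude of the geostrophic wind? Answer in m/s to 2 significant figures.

6.8 m/s

Coriolis parameter at 71°N:
f = 2Ω sin φ = 2 × 7.29×10⁻⁵ × sin 71° = 1.38×10⁻⁴ s⁻¹
Component geostrophic relations (x east, y north):
u_g = −(1/(fρ)) ∂P/∂y,  v_g = (1/(fρ)) ∂P/∂x
u_g = −(−0.74×10⁻³)/(1.38×10⁻⁴ × 1.17) = 4.59 m/s;  v_g = (0.80×10⁻³)/(1.38×10⁻⁴ × 1.17) = 4.96 m/s
|V_g| = √(u_g² + v_g²) = 6.76 m/s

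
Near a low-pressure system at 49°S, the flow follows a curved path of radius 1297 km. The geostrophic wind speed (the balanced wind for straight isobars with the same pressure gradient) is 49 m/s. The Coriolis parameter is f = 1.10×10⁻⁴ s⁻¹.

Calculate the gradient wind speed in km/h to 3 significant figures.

139 km/h

Around a low, centrifugal force acts outward with Coriolis, so pressure-gradient force balances both:
(1/ρ)|∂P/∂n| = fV + V²/R  →  V² + fR·V − fR·V_g = 0
With fR = 1.10×10⁻⁴ × 1297×10³ m = 143 m/s:
V = [−fR + √((fR)² + 4 fR V_g)]/2 = [−143 + √(143² + 4×143×49)]/2 = 38.6 m/s
Subgeostrophic (V < V_g = 49 m/s), as expected around a low.
Converting: 38.6 m/s × 3.6 = 139 km/h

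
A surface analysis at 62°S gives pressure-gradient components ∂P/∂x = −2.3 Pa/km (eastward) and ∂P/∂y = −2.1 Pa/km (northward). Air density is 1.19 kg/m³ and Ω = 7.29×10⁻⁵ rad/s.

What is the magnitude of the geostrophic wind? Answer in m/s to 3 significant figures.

Coriolis parameter at 62°S:
f = 2Ω sin φ = 2 × 7.29×10⁻⁵ × sin 62° = 1.29×10⁻⁴ s⁻¹
In the Southern Hemisphere f is negative: f = −1.29×10⁻⁴ s⁻¹.
Component geostrophic relations (x east, y north):
u_g = −(1/(fρ)) ∂P/∂y,  v_g = (1/(fρ)) ∂P/∂x
u_g = −(−2.1×10⁻³)/(−1.29×10⁻⁴ × 1.19) = −13.7 m/s;  v_g = (−2.3×10⁻³)/(−1.29×10⁻⁴ × 1.19) = 15.0 m/s
|V_g| = √(u_g² + v_g²) = 20.3 m/s

20.3 m/s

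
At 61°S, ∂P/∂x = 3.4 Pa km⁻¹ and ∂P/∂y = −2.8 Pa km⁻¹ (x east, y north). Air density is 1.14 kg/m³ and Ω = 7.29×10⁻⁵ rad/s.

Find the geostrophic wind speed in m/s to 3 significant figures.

30.3 m/s

Coriolis parameter at 61°S:
f = 2Ω sin φ = 2 × 7.29×10⁻⁵ × sin 61° = 1.28×10⁻⁴ s⁻¹
In the Southern Hemisphere f is negative: f = −1.28×10⁻⁴ s⁻¹.
Component geostrophic relations (x east, y north):
u_g = −(1/(fρ)) ∂P/∂y,  v_g = (1/(fρ)) ∂P/∂x
u_g = −(−2.8×10⁻³)/(−1.28×10⁻⁴ × 1.14) = −19.3 m/s;  v_g = (3.4×10⁻³)/(−1.28×10⁻⁴ × 1.14) = −23.4 m/s
|V_g| = √(u_g² + v_g²) = 30.3 m/s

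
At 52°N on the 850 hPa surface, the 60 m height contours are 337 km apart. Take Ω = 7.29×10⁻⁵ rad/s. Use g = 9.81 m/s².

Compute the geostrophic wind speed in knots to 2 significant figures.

Coriolis parameter at 52°N:
f = 2Ω sin φ = 2 × 7.29×10⁻⁵ × sin 52° = 1.15×10⁻⁴ s⁻¹
Height gradient: |∂Z/∂n| = 60 m / 337000 m = 1.78×10⁻⁴
On a pressure surface, geostrophic balance gives V_g = (g/f)|∂Z/∂n|:
V_g = 9.81 × 1.78×10⁻⁴ / 1.15×10⁻⁴ = 15.2 m/s
Converting: 15.2 m/s × 1.944 = 30 knots

30 knots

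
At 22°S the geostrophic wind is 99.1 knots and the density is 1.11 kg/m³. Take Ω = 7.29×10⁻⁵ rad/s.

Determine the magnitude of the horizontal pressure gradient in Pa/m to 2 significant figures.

3.1×10⁻³ Pa/m

Coriolis parameter at 22°S:
f = 2Ω sin φ = 2 × 7.29×10⁻⁵ × sin 22° = 5.46×10⁻⁵ s⁻¹
Wind speed in SI: 99.1 knots = 51.0 m/s
Geostrophic balance rearranged: |∂P/∂n| = f ρ V_g
|∂P/∂n| = 5.46×10⁻⁵ × 1.11 × 51.0 = 3.09×10⁻³ Pa/m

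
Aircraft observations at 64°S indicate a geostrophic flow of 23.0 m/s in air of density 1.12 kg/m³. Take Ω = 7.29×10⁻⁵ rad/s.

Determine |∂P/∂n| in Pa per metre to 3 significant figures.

Coriolis parameter at 64°S:
f = 2Ω sin φ = 2 × 7.29×10⁻⁵ × sin 64° = 1.31×10⁻⁴ s⁻¹
Geostrophic balance rearranged: |∂P/∂n| = f ρ V_g
|∂P/∂n| = 1.31×10⁻⁴ × 1.12 × 23.0 = 3.38×10⁻³ Pa/m

3.38×10⁻³ Pa/m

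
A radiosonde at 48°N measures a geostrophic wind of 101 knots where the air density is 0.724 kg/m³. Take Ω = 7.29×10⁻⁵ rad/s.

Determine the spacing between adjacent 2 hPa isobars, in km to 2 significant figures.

49 km

Coriolis parameter at 48°N:
f = 2Ω sin φ = 2 × 7.29×10⁻⁵ × sin 48° = 1.08×10⁻⁴ s⁻¹
Wind speed in SI: 101 knots = 52.0 m/s
Geostrophic balance rearranged: |∂P/∂n| = f ρ V_g
|∂P/∂n| = 1.08×10⁻⁴ × 0.724 × 52.0 = 4.08×10⁻³ Pa/m
Isobar spacing: Δn = ΔP/|∂P/∂n| = 200 Pa / 4.08×10⁻³ Pa/m = 49068 m ≈ 49 km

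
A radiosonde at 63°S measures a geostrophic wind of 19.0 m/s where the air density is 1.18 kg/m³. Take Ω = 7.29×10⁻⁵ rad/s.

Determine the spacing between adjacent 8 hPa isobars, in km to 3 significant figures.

275 km

Coriolis parameter at 63°S:
f = 2Ω sin φ = 2 × 7.29×10⁻⁵ × sin 63° = 1.30×10⁻⁴ s⁻¹
Geostrophic balance rearranged: |∂P/∂n| = f ρ V_g
|∂P/∂n| = 1.30×10⁻⁴ × 1.18 × 19.0 = 2.91×10⁻³ Pa/m
Isobar spacing: Δn = ΔP/|∂P/∂n| = 800 Pa / 2.91×10⁻³ Pa/m = 274673 m ≈ 275 km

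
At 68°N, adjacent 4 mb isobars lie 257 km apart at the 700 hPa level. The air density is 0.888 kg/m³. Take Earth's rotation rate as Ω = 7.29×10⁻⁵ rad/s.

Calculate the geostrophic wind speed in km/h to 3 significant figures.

Coriolis parameter at 68°N:
f = 2Ω sin φ = 2 × 7.29×10⁻⁵ × sin 68° = 1.35×10⁻⁴ s⁻¹
Pressure gradient: |∂P/∂n| = 400 Pa / 257000 m = 1.56×10⁻³ Pa/m
Geostrophic balance (pressure-gradient force = Coriolis force):
V_g = (1/(fρ)) |∂P/∂n| = 1.56×10⁻³ / (1.35×10⁻⁴ × 0.888) = 13.0 m/s
Converting: 13.0 m/s × 3.6 = 46.7 km/h

46.7 km/h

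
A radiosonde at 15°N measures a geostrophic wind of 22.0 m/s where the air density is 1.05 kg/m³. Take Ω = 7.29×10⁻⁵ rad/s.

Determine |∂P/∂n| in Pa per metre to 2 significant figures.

8.7×10⁻⁴ Pa/m

Coriolis parameter at 15°N:
f = 2Ω sin φ = 2 × 7.29×10⁻⁵ × sin 15° = 3.77×10⁻⁵ s⁻¹
Geostrophic balance rearranged: |∂P/∂n| = f ρ V_g
|∂P/∂n| = 3.77×10⁻⁵ × 1.05 × 22.0 = 8.72×10⁻⁴ Pa/m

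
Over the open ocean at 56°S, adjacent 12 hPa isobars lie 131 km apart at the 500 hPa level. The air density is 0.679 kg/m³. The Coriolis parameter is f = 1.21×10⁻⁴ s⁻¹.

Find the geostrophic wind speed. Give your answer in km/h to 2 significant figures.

400 km/h

Pressure gradient: |∂P/∂n| = 1200 Pa / 131000 m = 9.16×10⁻³ Pa/m
Geostrophic balance (pressure-gradient force = Coriolis force):
V_g = (1/(fρ)) |∂P/∂n| = 9.16×10⁻³ / (1.21×10⁻⁴ × 0.679) = 111 m/s
Converting: 111 m/s × 3.6 = 400 km/h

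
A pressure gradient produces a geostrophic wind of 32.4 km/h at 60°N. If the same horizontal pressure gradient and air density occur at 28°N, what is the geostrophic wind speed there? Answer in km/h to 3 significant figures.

59.8 km/h

With the same pressure gradient and density, V_g ∝ 1/f ∝ 1/sin φ.
V₂ = V₁ · sin φ₁ / sin φ₂ = 32.4 × sin 60° / sin 28°
V₂ = 32.4 × 0.8660/0.4695 = 59.8 km/h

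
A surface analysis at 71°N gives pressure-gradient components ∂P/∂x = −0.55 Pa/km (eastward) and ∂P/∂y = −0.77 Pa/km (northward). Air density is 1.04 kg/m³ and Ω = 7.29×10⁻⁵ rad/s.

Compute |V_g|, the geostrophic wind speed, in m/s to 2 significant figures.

6.6 m/s

Coriolis parameter at 71°N:
f = 2Ω sin φ = 2 × 7.29×10⁻⁵ × sin 71° = 1.38×10⁻⁴ s⁻¹
Component geostrophic relations (x east, y north):
u_g = −(1/(fρ)) ∂P/∂y,  v_g = (1/(fρ)) ∂P/∂x
u_g = −(−0.77×10⁻³)/(1.38×10⁻⁴ × 1.04) = 5.37 m/s;  v_g = (−0.55×10⁻³)/(1.38×10⁻⁴ × 1.04) = −3.84 m/s
|V_g| = √(u_g² + v_g²) = 6.60 m/s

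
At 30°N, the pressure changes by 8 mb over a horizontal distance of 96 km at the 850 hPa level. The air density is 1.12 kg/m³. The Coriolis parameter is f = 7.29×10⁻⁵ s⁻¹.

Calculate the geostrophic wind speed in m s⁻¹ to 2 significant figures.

100 m s⁻¹

Pressure gradient: |∂P/∂n| = 800 Pa / 96000 m = 8.33×10⁻³ Pa/m
Geostrophic balance (pressure-gradient force = Coriolis force):
V_g = (1/(fρ)) |∂P/∂n| = 8.33×10⁻³ / (7.29×10⁻⁵ × 1.12) = 102 m/s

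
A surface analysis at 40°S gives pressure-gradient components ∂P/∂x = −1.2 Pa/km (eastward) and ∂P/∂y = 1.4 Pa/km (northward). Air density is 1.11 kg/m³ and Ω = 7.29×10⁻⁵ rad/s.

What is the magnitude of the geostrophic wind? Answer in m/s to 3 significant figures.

17.7 m/s

Coriolis parameter at 40°S:
f = 2Ω sin φ = 2 × 7.29×10⁻⁵ × sin 40° = 9.37×10⁻⁵ s⁻¹
In the Southern Hemisphere f is negative: f = −9.37×10⁻⁵ s⁻¹.
Component geostrophic relations (x east, y north):
u_g = −(1/(fρ)) ∂P/∂y,  v_g = (1/(fρ)) ∂P/∂x
u_g = −(1.4×10⁻³)/(−9.37×10⁻⁵ × 1.11) = 13.5 m/s;  v_g = (−1.2×10⁻³)/(−9.37×10⁻⁵ × 1.11) = 11.5 m/s
|V_g| = √(u_g² + v_g²) = 17.7 m/s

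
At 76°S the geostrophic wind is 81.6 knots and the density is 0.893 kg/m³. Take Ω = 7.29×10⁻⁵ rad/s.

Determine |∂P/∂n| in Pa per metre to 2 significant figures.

5.3×10⁻³ Pa/m

Coriolis parameter at 76°S:
f = 2Ω sin φ = 2 × 7.29×10⁻⁵ × sin 76° = 1.41×10⁻⁴ s⁻¹
Wind speed in SI: 81.6 knots = 42.0 m/s
Geostrophic balance rearranged: |∂P/∂n| = f ρ V_g
|∂P/∂n| = 1.41×10⁻⁴ × 0.893 × 42.0 = 5.30×10⁻³ Pa/m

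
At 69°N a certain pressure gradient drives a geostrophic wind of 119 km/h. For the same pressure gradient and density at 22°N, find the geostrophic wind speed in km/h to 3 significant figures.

297 km/h

With the same pressure gradient and density, V_g ∝ 1/f ∝ 1/sin φ.
V₂ = V₁ · sin φ₁ / sin φ₂ = 119 × sin 69° / sin 22°
V₂ = 119 × 0.9336/0.3746 = 297 km/h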